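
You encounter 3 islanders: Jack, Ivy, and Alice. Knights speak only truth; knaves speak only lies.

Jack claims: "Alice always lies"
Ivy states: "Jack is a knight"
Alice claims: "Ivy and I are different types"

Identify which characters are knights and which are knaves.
Jack is a knave.
Ivy is a knave.
Alice is a knight.

Verification:
- Jack (knave) says "Alice always lies" - this is FALSE (a lie) because Alice is a knight.
- Ivy (knave) says "Jack is a knight" - this is FALSE (a lie) because Jack is a knave.
- Alice (knight) says "Ivy and I are different types" - this is TRUE because Alice is a knight and Ivy is a knave.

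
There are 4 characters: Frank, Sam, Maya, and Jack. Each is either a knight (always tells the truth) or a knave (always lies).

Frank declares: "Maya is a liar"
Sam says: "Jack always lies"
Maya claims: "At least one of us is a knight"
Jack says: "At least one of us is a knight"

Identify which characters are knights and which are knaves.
Frank is a knave.
Sam is a knave.
Maya is a knight.
Jack is a knight.

Verification:
- Frank (knave) says "Maya is a liar" - this is FALSE (a lie) because Maya is a knight.
- Sam (knave) says "Jack always lies" - this is FALSE (a lie) because Jack is a knight.
- Maya (knight) says "At least one of us is a knight" - this is TRUE because Maya and Jack are knights.
- Jack (knight) says "At least one of us is a knight" - this is TRUE because Maya and Jack are knights.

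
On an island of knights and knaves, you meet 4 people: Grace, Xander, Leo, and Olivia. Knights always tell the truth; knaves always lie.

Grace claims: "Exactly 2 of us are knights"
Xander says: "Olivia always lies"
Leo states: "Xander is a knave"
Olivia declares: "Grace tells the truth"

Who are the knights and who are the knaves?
Grace is a knave.
Xander is a knight.
Leo is a knave.
Olivia is a knave.

Verification:
- Grace (knave) says "Exactly 2 of us are knights" - this is FALSE (a lie) because there are 1 knights.
- Xander (knight) says "Olivia always lies" - this is TRUE because Olivia is a knave.
- Leo (knave) says "Xander is a knave" - this is FALSE (a lie) because Xander is a knight.
- Olivia (knave) says "Grace tells the truth" - this is FALSE (a lie) because Grace is a knave.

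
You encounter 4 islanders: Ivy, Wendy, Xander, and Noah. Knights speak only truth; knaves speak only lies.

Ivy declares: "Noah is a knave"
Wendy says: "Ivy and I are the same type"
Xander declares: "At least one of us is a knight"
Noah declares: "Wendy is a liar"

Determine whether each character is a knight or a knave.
Ivy is a knight.
Wendy is a knight.
Xander is a knight.
Noah is a knave.

Verification:
- Ivy (knight) says "Noah is a knave" - this is TRUE because Noah is a knave.
- Wendy (knight) says "Ivy and I are the same type" - this is TRUE because Wendy is a knight and Ivy is a knight.
- Xander (knight) says "At least one of us is a knight" - this is TRUE because Ivy, Wendy, and Xander are knights.
- Noah (knave) says "Wendy is a liar" - this is FALSE (a lie) because Wendy is a knight.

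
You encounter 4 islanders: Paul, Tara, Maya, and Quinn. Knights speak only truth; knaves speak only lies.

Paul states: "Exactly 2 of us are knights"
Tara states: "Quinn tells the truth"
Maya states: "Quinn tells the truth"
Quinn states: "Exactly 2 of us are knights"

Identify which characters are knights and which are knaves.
Paul is a knave.
Tara is a knave.
Maya is a knave.
Quinn is a knave.

Verification:
- Paul (knave) says "Exactly 2 of us are knights" - this is FALSE (a lie) because there are 0 knights.
- Tara (knave) says "Quinn tells the truth" - this is FALSE (a lie) because Quinn is a knave.
- Maya (knave) says "Quinn tells the truth" - this is FALSE (a lie) because Quinn is a knave.
- Quinn (knave) says "Exactly 2 of us are knights" - this is FALSE (a lie) because there are 0 knights.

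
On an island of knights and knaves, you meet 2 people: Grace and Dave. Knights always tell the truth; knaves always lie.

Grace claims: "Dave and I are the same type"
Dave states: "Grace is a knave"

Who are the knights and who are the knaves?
Grace is a knave.
Dave is a knight.

Verification:
- Grace (knave) says "Dave and I are the same type" - this is FALSE (a lie) because Grace is a knave and Dave is a knight.
- Dave (knight) says "Grace is a knave" - this is TRUE because Grace is a knave.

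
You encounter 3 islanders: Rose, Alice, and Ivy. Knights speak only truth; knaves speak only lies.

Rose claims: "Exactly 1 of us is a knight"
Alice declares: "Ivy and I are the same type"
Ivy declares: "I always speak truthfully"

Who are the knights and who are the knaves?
Rose is a knave.
Alice is a knight.
Ivy is a knight.

Verification:
- Rose (knave) says "Exactly 1 of us is a knight" - this is FALSE (a lie) because there are 2 knights.
- Alice (knight) says "Ivy and I are the same type" - this is TRUE because Alice is a knight and Ivy is a knight.
- Ivy (knight) says "I always speak truthfully" - this is TRUE because Ivy is a knight.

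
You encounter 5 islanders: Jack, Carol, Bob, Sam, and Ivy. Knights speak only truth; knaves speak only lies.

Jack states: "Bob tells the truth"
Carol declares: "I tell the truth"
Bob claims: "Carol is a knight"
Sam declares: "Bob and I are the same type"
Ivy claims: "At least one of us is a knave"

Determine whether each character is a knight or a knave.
Jack is a knight.
Carol is a knight.
Bob is a knight.
Sam is a knave.
Ivy is a knight.

Verification:
- Jack (knight) says "Bob tells the truth" - this is TRUE because Bob is a knight.
- Carol (knight) says "I tell the truth" - this is TRUE because Carol is a knight.
- Bob (knight) says "Carol is a knight" - this is TRUE because Carol is a knight.
- Sam (knave) says "Bob and I are the same type" - this is FALSE (a lie) because Sam is a knave and Bob is a knight.
- Ivy (knight) says "At least one of us is a knave" - this is TRUE because Sam is a knave.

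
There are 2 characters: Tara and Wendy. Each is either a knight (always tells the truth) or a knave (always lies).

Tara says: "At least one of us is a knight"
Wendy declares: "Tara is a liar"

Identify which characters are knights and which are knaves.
Tara is a knight.
Wendy is a knave.

Verification:
- Tara (knight) says "At least one of us is a knight" - this is TRUE because Tara is a knight.
- Wendy (knave) says "Tara is a liar" - this is FALSE (a lie) because Tara is a knight.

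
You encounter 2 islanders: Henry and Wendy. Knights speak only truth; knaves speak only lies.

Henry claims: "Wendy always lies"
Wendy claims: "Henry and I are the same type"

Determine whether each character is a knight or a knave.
Henry is a knight.
Wendy is a knave.

Verification:
- Henry (knight) says "Wendy always lies" - this is TRUE because Wendy is a knave.
- Wendy (knave) says "Henry and I are the same type" - this is FALSE (a lie) because Wendy is a knave and Henry is a knight.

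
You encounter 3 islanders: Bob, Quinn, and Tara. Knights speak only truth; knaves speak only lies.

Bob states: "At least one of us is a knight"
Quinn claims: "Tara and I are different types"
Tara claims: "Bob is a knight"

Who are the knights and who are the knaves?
Bob is a knave.
Quinn is a knave.
Tara is a knave.

Verification:
- Bob (knave) says "At least one of us is a knight" - this is FALSE (a lie) because no one is a knight.
- Quinn (knave) says "Tara and I are different types" - this is FALSE (a lie) because Quinn is a knave and Tara is a knave.
- Tara (knave) says "Bob is a knight" - this is FALSE (a lie) because Bob is a knave.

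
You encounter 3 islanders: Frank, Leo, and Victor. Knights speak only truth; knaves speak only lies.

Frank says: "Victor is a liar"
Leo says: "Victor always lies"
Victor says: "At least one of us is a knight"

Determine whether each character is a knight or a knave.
Frank is a knave.
Leo is a knave.
Victor is a knight.

Verification:
- Frank (knave) says "Victor is a liar" - this is FALSE (a lie) because Victor is a knight.
- Leo (knave) says "Victor always lies" - this is FALSE (a lie) because Victor is a knight.
- Victor (knight) says "At least one of us is a knight" - this is TRUE because Victor is a knight.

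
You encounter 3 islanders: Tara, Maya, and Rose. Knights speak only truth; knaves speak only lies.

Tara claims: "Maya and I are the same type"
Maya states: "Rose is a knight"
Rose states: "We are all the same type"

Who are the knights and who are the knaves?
Tara is a knight.
Maya is a knight.
Rose is a knight.

Verification:
- Tara (knight) says "Maya and I are the same type" - this is TRUE because Tara is a knight and Maya is a knight.
- Maya (knight) says "Rose is a knight" - this is TRUE because Rose is a knight.
- Rose (knight) says "We are all the same type" - this is TRUE because Tara, Maya, and Rose are knights.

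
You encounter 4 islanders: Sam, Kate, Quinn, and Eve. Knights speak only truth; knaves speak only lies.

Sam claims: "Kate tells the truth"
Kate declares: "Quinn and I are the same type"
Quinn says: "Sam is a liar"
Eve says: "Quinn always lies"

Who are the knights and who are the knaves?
Sam is a knave.
Kate is a knave.
Quinn is a knight.
Eve is a knave.

Verification:
- Sam (knave) says "Kate tells the truth" - this is FALSE (a lie) because Kate is a knave.
- Kate (knave) says "Quinn and I are the same type" - this is FALSE (a lie) because Kate is a knave and Quinn is a knight.
- Quinn (knight) says "Sam is a liar" - this is TRUE because Sam is a knave.
- Eve (knave) says "Quinn always lies" - this is FALSE (a lie) because Quinn is a knight.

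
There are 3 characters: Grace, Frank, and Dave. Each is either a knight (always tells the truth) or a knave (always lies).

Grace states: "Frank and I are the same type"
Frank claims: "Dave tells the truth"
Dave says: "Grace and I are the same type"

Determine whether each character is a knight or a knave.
Grace is a knight.
Frank is a knight.
Dave is a knight.

Verification:
- Grace (knight) says "Frank and I are the same type" - this is TRUE because Grace is a knight and Frank is a knight.
- Frank (knight) says "Dave tells the truth" - this is TRUE because Dave is a knight.
- Dave (knight) says "Grace and I are the same type" - this is TRUE because Dave is a knight and Grace is a knight.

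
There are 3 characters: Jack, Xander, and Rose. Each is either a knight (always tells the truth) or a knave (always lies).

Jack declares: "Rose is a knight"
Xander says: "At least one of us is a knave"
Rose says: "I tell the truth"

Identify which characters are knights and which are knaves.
Jack is a knave.
Xander is a knight.
Rose is a knave.

Verification:
- Jack (knave) says "Rose is a knight" - this is FALSE (a lie) because Rose is a knave.
- Xander (knight) says "At least one of us is a knave" - this is TRUE because Jack and Rose are knaves.
- Rose (knave) says "I tell the truth" - this is FALSE (a lie) because Rose is a knave.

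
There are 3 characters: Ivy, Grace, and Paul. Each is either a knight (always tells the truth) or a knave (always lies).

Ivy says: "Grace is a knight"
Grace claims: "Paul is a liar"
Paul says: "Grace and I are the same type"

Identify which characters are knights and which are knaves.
Ivy is a knight.
Grace is a knight.
Paul is a knave.

Verification:
- Ivy (knight) says "Grace is a knight" - this is TRUE because Grace is a knight.
- Grace (knight) says "Paul is a liar" - this is TRUE because Paul is a knave.
- Paul (knave) says "Grace and I are the same type" - this is FALSE (a lie) because Paul is a knave and Grace is a knight.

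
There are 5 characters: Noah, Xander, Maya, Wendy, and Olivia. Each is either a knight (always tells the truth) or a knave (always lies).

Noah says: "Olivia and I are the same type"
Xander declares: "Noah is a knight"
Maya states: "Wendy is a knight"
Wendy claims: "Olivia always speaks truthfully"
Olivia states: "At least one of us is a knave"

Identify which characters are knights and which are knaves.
Noah is a knave.
Xander is a knave.
Maya is a knight.
Wendy is a knight.
Olivia is a knight.

Verification:
- Noah (knave) says "Olivia and I are the same type" - this is FALSE (a lie) because Noah is a knave and Olivia is a knight.
- Xander (knave) says "Noah is a knight" - this is FALSE (a lie) because Noah is a knave.
- Maya (knight) says "Wendy is a knight" - this is TRUE because Wendy is a knight.
- Wendy (knight) says "Olivia always speaks truthfully" - this is TRUE because Olivia is a knight.
- Olivia (knight) says "At least one of us is a knave" - this is TRUE because Noah and Xander are knaves.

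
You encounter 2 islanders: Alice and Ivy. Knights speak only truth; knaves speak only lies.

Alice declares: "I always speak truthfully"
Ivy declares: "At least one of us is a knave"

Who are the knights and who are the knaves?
Alice is a knave.
Ivy is a knight.

Verification:
- Alice (knave) says "I always speak truthfully" - this is FALSE (a lie) because Alice is a knave.
- Ivy (knight) says "At least one of us is a knave" - this is TRUE because Alice is a knave.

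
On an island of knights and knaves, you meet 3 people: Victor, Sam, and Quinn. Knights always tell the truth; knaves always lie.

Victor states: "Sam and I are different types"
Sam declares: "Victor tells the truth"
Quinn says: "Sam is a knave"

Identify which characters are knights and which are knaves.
Victor is a knave.
Sam is a knave.
Quinn is a knight.

Verification:
- Victor (knave) says "Sam and I are different types" - this is FALSE (a lie) because Victor is a knave and Sam is a knave.
- Sam (knave) says "Victor tells the truth" - this is FALSE (a lie) because Victor is a knave.
- Quinn (knight) says "Sam is a knave" - this is TRUE because Sam is a knave.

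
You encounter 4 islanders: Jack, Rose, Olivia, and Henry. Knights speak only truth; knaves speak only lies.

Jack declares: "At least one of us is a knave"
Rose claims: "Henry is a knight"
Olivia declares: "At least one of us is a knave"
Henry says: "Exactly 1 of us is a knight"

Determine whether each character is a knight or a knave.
Jack is a knight.
Rose is a knave.
Olivia is a knight.
Henry is a knave.

Verification:
- Jack (knight) says "At least one of us is a knave" - this is TRUE because Rose and Henry are knaves.
- Rose (knave) says "Henry is a knight" - this is FALSE (a lie) because Henry is a knave.
- Olivia (knight) says "At least one of us is a knave" - this is TRUE because Rose and Henry are knaves.
- Henry (knave) says "Exactly 1 of us is a knight" - this is FALSE (a lie) because there are 2 knights.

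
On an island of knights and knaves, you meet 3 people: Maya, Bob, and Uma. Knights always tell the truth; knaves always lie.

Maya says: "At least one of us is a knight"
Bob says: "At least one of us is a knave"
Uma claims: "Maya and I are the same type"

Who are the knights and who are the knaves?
Maya is a knight.
Bob is a knight.
Uma is a knave.

Verification:
- Maya (knight) says "At least one of us is a knight" - this is TRUE because Maya and Bob are knights.
- Bob (knight) says "At least one of us is a knave" - this is TRUE because Uma is a knave.
- Uma (knave) says "Maya and I are the same type" - this is FALSE (a lie) because Uma is a knave and Maya is a knight.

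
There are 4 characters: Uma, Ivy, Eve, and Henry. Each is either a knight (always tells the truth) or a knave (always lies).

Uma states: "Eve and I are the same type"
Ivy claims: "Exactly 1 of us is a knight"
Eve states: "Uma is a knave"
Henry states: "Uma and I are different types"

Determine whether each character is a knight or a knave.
Uma is a knave.
Ivy is a knave.
Eve is a knight.
Henry is a knight.

Verification:
- Uma (knave) says "Eve and I are the same type" - this is FALSE (a lie) because Uma is a knave and Eve is a knight.
- Ivy (knave) says "Exactly 1 of us is a knight" - this is FALSE (a lie) because there are 2 knights.
- Eve (knight) says "Uma is a knave" - this is TRUE because Uma is a knave.
- Henry (knight) says "Uma and I are different types" - this is TRUE because Henry is a knight and Uma is a knave.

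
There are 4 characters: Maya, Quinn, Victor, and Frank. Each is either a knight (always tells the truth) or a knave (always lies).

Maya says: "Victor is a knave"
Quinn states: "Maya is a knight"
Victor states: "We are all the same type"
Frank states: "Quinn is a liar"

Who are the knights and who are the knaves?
Maya is a knight.
Quinn is a knight.
Victor is a knave.
Frank is a knave.

Verification:
- Maya (knight) says "Victor is a knave" - this is TRUE because Victor is a knave.
- Quinn (knight) says "Maya is a knight" - this is TRUE because Maya is a knight.
- Victor (knave) says "We are all the same type" - this is FALSE (a lie) because Maya and Quinn are knights and Victor and Frank are knaves.
- Frank (knave) says "Quinn is a liar" - this is FALSE (a lie) because Quinn is a knight.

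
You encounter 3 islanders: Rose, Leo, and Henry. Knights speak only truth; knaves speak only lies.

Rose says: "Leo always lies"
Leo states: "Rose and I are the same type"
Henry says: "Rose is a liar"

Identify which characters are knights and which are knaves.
Rose is a knight.
Leo is a knave.
Henry is a knave.

Verification:
- Rose (knight) says "Leo always lies" - this is TRUE because Leo is a knave.
- Leo (knave) says "Rose and I are the same type" - this is FALSE (a lie) because Leo is a knave and Rose is a knight.
- Henry (knave) says "Rose is a liar" - this is FALSE (a lie) because Rose is a knight.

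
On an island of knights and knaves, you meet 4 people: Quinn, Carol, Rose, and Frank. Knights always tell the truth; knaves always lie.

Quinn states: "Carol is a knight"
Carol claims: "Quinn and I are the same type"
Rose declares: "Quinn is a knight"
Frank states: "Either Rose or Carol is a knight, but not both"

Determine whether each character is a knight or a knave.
Quinn is a knight.
Carol is a knight.
Rose is a knight.
Frank is a knave.

Verification:
- Quinn (knight) says "Carol is a knight" - this is TRUE because Carol is a knight.
- Carol (knight) says "Quinn and I are the same type" - this is TRUE because Carol is a knight and Quinn is a knight.
- Rose (knight) says "Quinn is a knight" - this is TRUE because Quinn is a knight.
- Frank (knave) says "Either Rose or Carol is a knight, but not both" - this is FALSE (a lie) because Rose is a knight and Carol is a knight.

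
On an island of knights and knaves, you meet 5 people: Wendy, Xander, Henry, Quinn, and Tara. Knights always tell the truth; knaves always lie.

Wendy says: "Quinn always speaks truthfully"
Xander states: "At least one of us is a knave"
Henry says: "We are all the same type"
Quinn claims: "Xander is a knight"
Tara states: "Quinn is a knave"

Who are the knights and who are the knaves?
Wendy is a knight.
Xander is a knight.
Henry is a knave.
Quinn is a knight.
Tara is a knave.

Verification:
- Wendy (knight) says "Quinn always speaks truthfully" - this is TRUE because Quinn is a knight.
- Xander (knight) says "At least one of us is a knave" - this is TRUE because Henry and Tara are knaves.
- Henry (knave) says "We are all the same type" - this is FALSE (a lie) because Wendy, Xander, and Quinn are knights and Henry and Tara are knaves.
- Quinn (knight) says "Xander is a knight" - this is TRUE because Xander is a knight.
- Tara (knave) says "Quinn is a knave" - this is FALSE (a lie) because Quinn is a knight.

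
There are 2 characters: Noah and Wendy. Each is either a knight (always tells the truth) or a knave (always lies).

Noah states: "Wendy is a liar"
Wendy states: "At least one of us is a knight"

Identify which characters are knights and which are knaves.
Noah is a knave.
Wendy is a knight.

Verification:
- Noah (knave) says "Wendy is a liar" - this is FALSE (a lie) because Wendy is a knight.
- Wendy (knight) says "At least one of us is a knight" - this is TRUE because Wendy is a knight.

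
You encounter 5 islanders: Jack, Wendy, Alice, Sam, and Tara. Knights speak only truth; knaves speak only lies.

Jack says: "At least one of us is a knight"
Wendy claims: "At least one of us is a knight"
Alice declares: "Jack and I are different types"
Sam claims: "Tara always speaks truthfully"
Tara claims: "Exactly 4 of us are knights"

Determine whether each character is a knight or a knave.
Jack is a knave.
Wendy is a knave.
Alice is a knave.
Sam is a knave.
Tara is a knave.

Verification:
- Jack (knave) says "At least one of us is a knight" - this is FALSE (a lie) because no one is a knight.
- Wendy (knave) says "At least one of us is a knight" - this is FALSE (a lie) because no one is a knight.
- Alice (knave) says "Jack and I are different types" - this is FALSE (a lie) because Alice is a knave and Jack is a knave.
- Sam (knave) says "Tara always speaks truthfully" - this is FALSE (a lie) because Tara is a knave.
- Tara (knave) says "Exactly 4 of us are knights" - this is FALSE (a lie) because there are 0 knights.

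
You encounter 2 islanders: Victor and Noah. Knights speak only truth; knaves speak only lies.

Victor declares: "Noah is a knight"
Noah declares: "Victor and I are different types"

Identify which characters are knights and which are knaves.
Victor is a knave.
Noah is a knave.

Verification:
- Victor (knave) says "Noah is a knight" - this is FALSE (a lie) because Noah is a knave.
- Noah (knave) says "Victor and I are different types" - this is FALSE (a lie) because Noah is a knave and Victor is a knave.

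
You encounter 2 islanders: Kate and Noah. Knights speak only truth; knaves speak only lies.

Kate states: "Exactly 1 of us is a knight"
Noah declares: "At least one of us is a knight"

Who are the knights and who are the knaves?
Kate is a knave.
Noah is a knave.

Verification:
- Kate (knave) says "Exactly 1 of us is a knight" - this is FALSE (a lie) because there are 0 knights.
- Noah (knave) says "At least one of us is a knight" - this is FALSE (a lie) because no one is a knight.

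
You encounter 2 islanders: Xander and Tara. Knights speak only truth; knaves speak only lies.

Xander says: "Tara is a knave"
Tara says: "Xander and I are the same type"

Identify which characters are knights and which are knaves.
Xander is a knight.
Tara is a knave.

Verification:
- Xander (knight) says "Tara is a knave" - this is TRUE because Tara is a knave.
- Tara (knave) says "Xander and I are the same type" - this is FALSE (a lie) because Tara is a knave and Xander is a knight.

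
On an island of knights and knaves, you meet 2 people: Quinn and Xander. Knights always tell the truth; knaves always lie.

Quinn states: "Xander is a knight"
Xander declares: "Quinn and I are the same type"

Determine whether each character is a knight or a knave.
Quinn is a knight.
Xander is a knight.

Verification:
- Quinn (knight) says "Xander is a knight" - this is TRUE because Xander is a knight.
- Xander (knight) says "Quinn and I are the same type" - this is TRUE because Xander is a knight and Quinn is a knight.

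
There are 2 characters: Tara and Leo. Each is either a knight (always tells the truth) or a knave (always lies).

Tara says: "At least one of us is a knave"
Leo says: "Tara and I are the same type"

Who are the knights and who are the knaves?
Tara is a knight.
Leo is a knave.

Verification:
- Tara (knight) says "At least one of us is a knave" - this is TRUE because Leo is a knave.
- Leo (knave) says "Tara and I are the same type" - this is FALSE (a lie) because Leo is a knave and Tara is a knight.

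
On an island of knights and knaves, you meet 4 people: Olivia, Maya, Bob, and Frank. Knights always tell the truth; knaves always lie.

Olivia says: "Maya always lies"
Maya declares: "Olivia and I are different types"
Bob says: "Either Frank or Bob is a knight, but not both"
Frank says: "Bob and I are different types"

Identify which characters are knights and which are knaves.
Olivia is a knave.
Maya is a knight.
Bob is a knave.
Frank is a knave.

Verification:
- Olivia (knave) says "Maya always lies" - this is FALSE (a lie) because Maya is a knight.
- Maya (knight) says "Olivia and I are different types" - this is TRUE because Maya is a knight and Olivia is a knave.
- Bob (knave) says "Either Frank or Bob is a knight, but not both" - this is FALSE (a lie) because Frank is a knave and Bob is a knave.
- Frank (knave) says "Bob and I are different types" - this is FALSE (a lie) because Frank is a knave and Bob is a knave.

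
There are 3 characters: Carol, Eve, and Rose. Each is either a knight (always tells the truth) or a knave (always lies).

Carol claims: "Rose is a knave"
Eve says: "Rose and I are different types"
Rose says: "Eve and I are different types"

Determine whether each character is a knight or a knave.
Carol is a knight.
Eve is a knave.
Rose is a knave.

Verification:
- Carol (knight) says "Rose is a knave" - this is TRUE because Rose is a knave.
- Eve (knave) says "Rose and I are different types" - this is FALSE (a lie) because Eve is a knave and Rose is a knave.
- Rose (knave) says "Eve and I are different types" - this is FALSE (a lie) because Rose is a knave and Eve is a knave.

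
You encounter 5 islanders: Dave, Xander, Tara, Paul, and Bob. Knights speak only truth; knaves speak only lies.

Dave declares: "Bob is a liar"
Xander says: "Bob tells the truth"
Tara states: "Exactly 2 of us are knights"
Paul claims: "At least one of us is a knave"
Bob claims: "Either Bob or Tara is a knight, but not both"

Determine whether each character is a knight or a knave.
Dave is a knave.
Xander is a knight.
Tara is a knave.
Paul is a knight.
Bob is a knight.

Verification:
- Dave (knave) says "Bob is a liar" - this is FALSE (a lie) because Bob is a knight.
- Xander (knight) says "Bob tells the truth" - this is TRUE because Bob is a knight.
- Tara (knave) says "Exactly 2 of us are knights" - this is FALSE (a lie) because there are 3 knights.
- Paul (knight) says "At least one of us is a knave" - this is TRUE because Dave and Tara are knaves.
- Bob (knight) says "Either Bob or Tara is a knight, but not both" - this is TRUE because Bob is a knight and Tara is a knave.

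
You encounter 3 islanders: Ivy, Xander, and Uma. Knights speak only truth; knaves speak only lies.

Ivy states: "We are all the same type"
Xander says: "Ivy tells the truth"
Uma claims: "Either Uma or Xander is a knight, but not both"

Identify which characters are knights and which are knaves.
Ivy is a knave.
Xander is a knave.
Uma is a knight.

Verification:
- Ivy (knave) says "We are all the same type" - this is FALSE (a lie) because Uma is a knight and Ivy and Xander are knaves.
- Xander (knave) says "Ivy tells the truth" - this is FALSE (a lie) because Ivy is a knave.
- Uma (knight) says "Either Uma or Xander is a knight, but not both" - this is TRUE because Uma is a knight and Xander is a knave.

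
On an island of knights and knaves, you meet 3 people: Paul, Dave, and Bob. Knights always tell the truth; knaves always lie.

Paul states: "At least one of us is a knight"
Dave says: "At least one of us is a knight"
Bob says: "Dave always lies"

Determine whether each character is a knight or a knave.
Paul is a knight.
Dave is a knight.
Bob is a knave.

Verification:
- Paul (knight) says "At least one of us is a knight" - this is TRUE because Paul and Dave are knights.
- Dave (knight) says "At least one of us is a knight" - this is TRUE because Paul and Dave are knights.
- Bob (knave) says "Dave always lies" - this is FALSE (a lie) because Dave is a knight.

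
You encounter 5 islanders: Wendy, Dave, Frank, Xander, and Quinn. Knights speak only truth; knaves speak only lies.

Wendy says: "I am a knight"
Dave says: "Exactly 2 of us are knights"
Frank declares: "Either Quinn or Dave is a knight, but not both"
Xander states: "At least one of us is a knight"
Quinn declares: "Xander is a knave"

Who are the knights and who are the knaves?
Wendy is a knave.
Dave is a knave.
Frank is a knave.
Xander is a knight.
Quinn is a knave.

Verification:
- Wendy (knave) says "I am a knight" - this is FALSE (a lie) because Wendy is a knave.
- Dave (knave) says "Exactly 2 of us are knights" - this is FALSE (a lie) because there are 1 knights.
- Frank (knave) says "Either Quinn or Dave is a knight, but not both" - this is FALSE (a lie) because Quinn is a knave and Dave is a knave.
- Xander (knight) says "At least one of us is a knight" - this is TRUE because Xander is a knight.
- Quinn (knave) says "Xander is a knave" - this is FALSE (a lie) because Xander is a knight.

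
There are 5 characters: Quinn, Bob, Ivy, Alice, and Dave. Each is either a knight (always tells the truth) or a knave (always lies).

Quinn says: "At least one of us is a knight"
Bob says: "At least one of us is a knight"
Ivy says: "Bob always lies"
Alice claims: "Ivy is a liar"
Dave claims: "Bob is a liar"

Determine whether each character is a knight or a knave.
Quinn is a knight.
Bob is a knight.
Ivy is a knave.
Alice is a knight.
Dave is a knave.

Verification:
- Quinn (knight) says "At least one of us is a knight" - this is TRUE because Quinn, Bob, and Alice are knights.
- Bob (knight) says "At least one of us is a knight" - this is TRUE because Quinn, Bob, and Alice are knights.
- Ivy (knave) says "Bob always lies" - this is FALSE (a lie) because Bob is a knight.
- Alice (knight) says "Ivy is a liar" - this is TRUE because Ivy is a knave.
- Dave (knave) says "Bob is a liar" - this is FALSE (a lie) because Bob is a knight.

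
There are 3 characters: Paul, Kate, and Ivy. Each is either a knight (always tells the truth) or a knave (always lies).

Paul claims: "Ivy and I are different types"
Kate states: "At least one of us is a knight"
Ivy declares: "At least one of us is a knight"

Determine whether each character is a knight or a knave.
Paul is a knave.
Kate is a knave.
Ivy is a knave.

Verification:
- Paul (knave) says "Ivy and I are different types" - this is FALSE (a lie) because Paul is a knave and Ivy is a knave.
- Kate (knave) says "At least one of us is a knight" - this is FALSE (a lie) because no one is a knight.
- Ivy (knave) says "At least one of us is a knight" - this is FALSE (a lie) because no one is a knight.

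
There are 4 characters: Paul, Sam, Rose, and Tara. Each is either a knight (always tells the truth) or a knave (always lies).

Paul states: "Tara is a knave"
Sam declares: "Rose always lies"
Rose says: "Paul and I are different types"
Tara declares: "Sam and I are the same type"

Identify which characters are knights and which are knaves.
Paul is a knave.
Sam is a knight.
Rose is a knave.
Tara is a knight.

Verification:
- Paul (knave) says "Tara is a knave" - this is FALSE (a lie) because Tara is a knight.
- Sam (knight) says "Rose always lies" - this is TRUE because Rose is a knave.
- Rose (knave) says "Paul and I are different types" - this is FALSE (a lie) because Rose is a knave and Paul is a knave.
- Tara (knight) says "Sam and I are the same type" - this is TRUE because Tara is a knight and Sam is a knight.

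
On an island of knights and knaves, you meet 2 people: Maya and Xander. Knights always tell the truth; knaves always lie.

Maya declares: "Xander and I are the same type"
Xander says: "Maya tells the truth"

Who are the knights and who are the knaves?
Maya is a knight.
Xander is a knight.

Verification:
- Maya (knight) says "Xander and I are the same type" - this is TRUE because Maya is a knight and Xander is a knight.
- Xander (knight) says "Maya tells the truth" - this is TRUE because Maya is a knight.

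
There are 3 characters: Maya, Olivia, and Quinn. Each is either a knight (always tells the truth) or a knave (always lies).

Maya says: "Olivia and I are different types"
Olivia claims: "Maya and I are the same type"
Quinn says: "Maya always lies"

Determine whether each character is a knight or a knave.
Maya is a knight.
Olivia is a knave.
Quinn is a knave.

Verification:
- Maya (knight) says "Olivia and I are different types" - this is TRUE because Maya is a knight and Olivia is a knave.
- Olivia (knave) says "Maya and I are the same type" - this is FALSE (a lie) because Olivia is a knave and Maya is a knight.
- Quinn (knave) says "Maya always lies" - this is FALSE (a lie) because Maya is a knight.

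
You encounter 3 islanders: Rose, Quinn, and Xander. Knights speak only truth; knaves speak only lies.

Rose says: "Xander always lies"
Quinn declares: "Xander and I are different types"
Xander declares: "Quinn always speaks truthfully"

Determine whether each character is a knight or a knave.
Rose is a knight.
Quinn is a knave.
Xander is a knave.

Verification:
- Rose (knight) says "Xander always lies" - this is TRUE because Xander is a knave.
- Quinn (knave) says "Xander and I are different types" - this is FALSE (a lie) because Quinn is a knave and Xander is a knave.
- Xander (knave) says "Quinn always speaks truthfully" - this is FALSE (a lie) because Quinn is a knave.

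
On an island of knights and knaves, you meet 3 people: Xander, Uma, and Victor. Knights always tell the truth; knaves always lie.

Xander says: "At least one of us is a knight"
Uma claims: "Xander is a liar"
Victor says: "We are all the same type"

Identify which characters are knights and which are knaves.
Xander is a knight.
Uma is a knave.
Victor is a knave.

Verification:
- Xander (knight) says "At least one of us is a knight" - this is TRUE because Xander is a knight.
- Uma (knave) says "Xander is a liar" - this is FALSE (a lie) because Xander is a knight.
- Victor (knave) says "We are all the same type" - this is FALSE (a lie) because Xander is a knight and Uma and Victor are knaves.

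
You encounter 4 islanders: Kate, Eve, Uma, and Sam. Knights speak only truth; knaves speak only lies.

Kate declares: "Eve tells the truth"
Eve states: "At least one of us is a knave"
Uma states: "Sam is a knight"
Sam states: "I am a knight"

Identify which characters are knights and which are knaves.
Kate is a knight.
Eve is a knight.
Uma is a knave.
Sam is a knave.

Verification:
- Kate (knight) says "Eve tells the truth" - this is TRUE because Eve is a knight.
- Eve (knight) says "At least one of us is a knave" - this is TRUE because Uma and Sam are knaves.
- Uma (knave) says "Sam is a knight" - this is FALSE (a lie) because Sam is a knave.
- Sam (knave) says "I am a knight" - this is FALSE (a lie) because Sam is a knave.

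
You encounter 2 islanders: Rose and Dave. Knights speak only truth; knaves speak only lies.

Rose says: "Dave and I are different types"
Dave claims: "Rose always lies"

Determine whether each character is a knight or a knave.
Rose is a knight.
Dave is a knave.

Verification:
- Rose (knight) says "Dave and I are different types" - this is TRUE because Rose is a knight and Dave is a knave.
- Dave (knave) says "Rose always lies" - this is FALSE (a lie) because Rose is a knight.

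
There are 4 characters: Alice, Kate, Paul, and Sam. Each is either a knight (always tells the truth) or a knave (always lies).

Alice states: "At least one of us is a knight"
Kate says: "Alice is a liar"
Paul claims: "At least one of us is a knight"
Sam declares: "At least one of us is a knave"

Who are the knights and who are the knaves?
Alice is a knight.
Kate is a knave.
Paul is a knight.
Sam is a knight.

Verification:
- Alice (knight) says "At least one of us is a knight" - this is TRUE because Alice, Paul, and Sam are knights.
- Kate (knave) says "Alice is a liar" - this is FALSE (a lie) because Alice is a knight.
- Paul (knight) says "At least one of us is a knight" - this is TRUE because Alice, Paul, and Sam are knights.
- Sam (knight) says "At least one of us is a knave" - this is TRUE because Kate is a knave.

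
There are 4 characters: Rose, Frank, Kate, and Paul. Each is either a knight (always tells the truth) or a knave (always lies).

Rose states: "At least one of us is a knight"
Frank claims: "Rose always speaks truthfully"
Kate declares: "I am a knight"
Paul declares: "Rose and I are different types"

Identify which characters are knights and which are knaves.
Rose is a knave.
Frank is a knave.
Kate is a knave.
Paul is a knave.

Verification:
- Rose (knave) says "At least one of us is a knight" - this is FALSE (a lie) because no one is a knight.
- Frank (knave) says "Rose always speaks truthfully" - this is FALSE (a lie) because Rose is a knave.
- Kate (knave) says "I am a knight" - this is FALSE (a lie) because Kate is a knave.
- Paul (knave) says "Rose and I are different types" - this is FALSE (a lie) because Paul is a knave and Rose is a knave.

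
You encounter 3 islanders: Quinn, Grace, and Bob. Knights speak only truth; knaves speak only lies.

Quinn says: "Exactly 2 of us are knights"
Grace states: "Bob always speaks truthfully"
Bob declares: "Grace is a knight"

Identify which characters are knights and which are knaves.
Quinn is a knave.
Grace is a knave.
Bob is a knave.

Verification:
- Quinn (knave) says "Exactly 2 of us are knights" - this is FALSE (a lie) because there are 0 knights.
- Grace (knave) says "Bob always speaks truthfully" - this is FALSE (a lie) because Bob is a knave.
- Bob (knave) says "Grace is a knight" - this is FALSE (a lie) because Grace is a knave.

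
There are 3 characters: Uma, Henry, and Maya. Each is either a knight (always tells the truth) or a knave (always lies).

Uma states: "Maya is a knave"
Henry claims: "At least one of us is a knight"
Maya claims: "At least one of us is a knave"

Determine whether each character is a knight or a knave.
Uma is a knave.
Henry is a knight.
Maya is a knight.

Verification:
- Uma (knave) says "Maya is a knave" - this is FALSE (a lie) because Maya is a knight.
- Henry (knight) says "At least one of us is a knight" - this is TRUE because Henry and Maya are knights.
- Maya (knight) says "At least one of us is a knave" - this is TRUE because Uma is a knave.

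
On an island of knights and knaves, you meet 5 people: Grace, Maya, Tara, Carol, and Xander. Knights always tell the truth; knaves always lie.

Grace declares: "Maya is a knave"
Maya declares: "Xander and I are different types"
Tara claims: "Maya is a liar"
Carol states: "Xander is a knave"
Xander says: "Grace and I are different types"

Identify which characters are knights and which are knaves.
Grace is a knave.
Maya is a knight.
Tara is a knave.
Carol is a knight.
Xander is a knave.

Verification:
- Grace (knave) says "Maya is a knave" - this is FALSE (a lie) because Maya is a knight.
- Maya (knight) says "Xander and I are different types" - this is TRUE because Maya is a knight and Xander is a knave.
- Tara (knave) says "Maya is a liar" - this is FALSE (a lie) because Maya is a knight.
- Carol (knight) says "Xander is a knave" - this is TRUE because Xander is a knave.
- Xander (knave) says "Grace and I are different types" - this is FALSE (a lie) because Xander is a knave and Grace is a knave.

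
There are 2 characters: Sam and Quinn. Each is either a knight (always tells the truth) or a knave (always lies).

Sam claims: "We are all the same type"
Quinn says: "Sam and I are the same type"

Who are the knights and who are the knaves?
Sam is a knight.
Quinn is a knight.

Verification:
- Sam (knight) says "We are all the same type" - this is TRUE because Sam and Quinn are knights.
- Quinn (knight) says "Sam and I are the same type" - this is TRUE because Quinn is a knight and Sam is a knight.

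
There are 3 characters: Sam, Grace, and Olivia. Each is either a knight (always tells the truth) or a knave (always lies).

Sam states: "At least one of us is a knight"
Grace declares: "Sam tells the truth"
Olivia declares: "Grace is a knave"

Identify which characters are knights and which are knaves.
Sam is a knight.
Grace is a knight.
Olivia is a knave.

Verification:
- Sam (knight) says "At least one of us is a knight" - this is TRUE because Sam and Grace are knights.
- Grace (knight) says "Sam tells the truth" - this is TRUE because Sam is a knight.
- Olivia (knave) says "Grace is a knave" - this is FALSE (a lie) because Grace is a knight.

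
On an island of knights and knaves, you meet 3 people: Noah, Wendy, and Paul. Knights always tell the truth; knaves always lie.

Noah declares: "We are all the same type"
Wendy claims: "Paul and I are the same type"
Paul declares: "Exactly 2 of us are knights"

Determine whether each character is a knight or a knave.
Noah is a knave.
Wendy is a knight.
Paul is a knight.

Verification:
- Noah (knave) says "We are all the same type" - this is FALSE (a lie) because Wendy and Paul are knights and Noah is a knave.
- Wendy (knight) says "Paul and I are the same type" - this is TRUE because Wendy is a knight and Paul is a knight.
- Paul (knight) says "Exactly 2 of us are knights" - this is TRUE because there are 2 knights.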